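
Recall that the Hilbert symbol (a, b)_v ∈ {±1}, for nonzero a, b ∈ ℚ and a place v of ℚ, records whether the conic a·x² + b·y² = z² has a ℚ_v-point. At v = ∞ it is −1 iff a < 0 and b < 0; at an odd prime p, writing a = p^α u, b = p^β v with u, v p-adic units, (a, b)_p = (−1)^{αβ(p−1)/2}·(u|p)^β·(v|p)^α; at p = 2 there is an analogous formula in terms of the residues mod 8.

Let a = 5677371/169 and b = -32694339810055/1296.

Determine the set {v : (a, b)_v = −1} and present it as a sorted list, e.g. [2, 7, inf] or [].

[11, 19]

Mod squares: a ≡ 70091, b ≡ -55. Check v ∈ {∞, 2, 3, 5, 7, 11, 13, 17, 19, 31}.
v=2: v_2(a)=0, v_2(b)=-4; units ≡ 3, 1 (mod 8); ε·ε+αω+βω = 1·0+0·0+-4·1 ≡ 0  ⇒  (a,b)_2 = +1.
v=17: a=17^1·(≡2), b=17^2·(≡8) mod 17; (2|17)=+1, (8|17)=+1; (−1)^{1·2·8}·(+1)^2·(+1)^1 = +1.
v=19: a=19^1·(≡2), b=19^2·(≡3) mod 19; (2|19)=-1, (3|19)=-1; (−1)^{1·2·9}·(-1)^2·(-1)^1 = -1.
v=3: a=3^4·(≡2), b=3^-4·(≡2) mod 3; (2|3)=-1, (2|3)=-1; (−1)^{4·-4·1}·(-1)^-4·(-1)^4 = +1.
v=13: a=13^-2·(≡11), b=13^0·(≡10) mod 13; (11|13)=-1, (10|13)=+1; (−1)^{-2·0·6}·(-1)^0·(+1)^-2 = +1.
v=11: a=11^0·(≡10), b=11^3·(≡8) mod 11; (10|11)=-1, (8|11)=-1; (−1)^{0·3·5}·(-1)^3·(-1)^0 = -1.
v=31: a=31^1·(≡15), b=31^2·(≡14) mod 31; (15|31)=-1, (14|31)=+1; (−1)^{1·2·15}·(-1)^2·(+1)^1 = +1.
v=∞: 70091 > 0 and -55 < 0  ⇒  (a,b)_∞ = +1.
v=7: a=7^1·(≡5), b=7^2·(≡4) mod 7; (5|7)=-1, (4|7)=+1; (−1)^{1·2·3}·(-1)^2·(+1)^1 = +1.
v=5: a=5^0·(≡4), b=5^1·(≡4) mod 5; (4|5)=+1, (4|5)=+1; (−1)^{0·1·2}·(+1)^1·(+1)^0 = +1.
Ram(70091, -55) = {11, 19}; no ℚ_11-point on the conic.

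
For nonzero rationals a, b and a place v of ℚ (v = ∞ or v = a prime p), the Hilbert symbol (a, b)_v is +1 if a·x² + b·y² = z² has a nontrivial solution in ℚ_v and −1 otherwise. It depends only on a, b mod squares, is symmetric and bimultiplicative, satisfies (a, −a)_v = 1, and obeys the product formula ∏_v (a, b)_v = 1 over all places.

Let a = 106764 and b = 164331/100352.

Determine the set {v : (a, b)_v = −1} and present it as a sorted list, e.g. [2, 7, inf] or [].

[3, 7, 19, 41]

(a, b) ≡ (26691, 38) mod (ℚ^×)²; places V = {2, 3, 7, 19, 31, 41, ∞}.
(a,b)_3: α=1, u≡2; β=2, v≡2 (mod 3); (2|3)=-1, (2|3)=-1; sign (−1)^0·-1^2·-1^1 = -1.
(a,b)_41: α=1, u≡21; β=0, v≡28 (mod 41); (21|41)=+1, (28|41)=-1; sign (−1)^0·+1^0·-1^1 = -1.
(a,b)_7: α=1, u≡6; β=-2, v≡5 (mod 7); (6|7)=-1, (5|7)=-1; sign (−1)^0·-1^-2·-1^1 = -1.
(a,b)_2: α=2, β=-11; u≡3, v≡3 (mod 8); ε(u)ε(v)=1·1, αω(v)=2·1, βω(u)=-11·1; sum ≡ 0  ⇒  +1.
(a,b)_31: α=1, u≡3; β=2, v≡28 (mod 31); (3|31)=-1, (28|31)=+1; sign (−1)^0·-1^2·+1^1 = +1.
(a,b)_19: α=0, u≡3; β=1, v≡12 (mod 19); (3|19)=-1, (12|19)=-1; sign (−1)^0·-1^1·-1^0 = -1.
(a,b)_∞: sgn(26691)=+, sgn(38)=+, so +1.
|Ram(26691, 38)| = 4, even; anisotropic at {3, 7, 19, 41}.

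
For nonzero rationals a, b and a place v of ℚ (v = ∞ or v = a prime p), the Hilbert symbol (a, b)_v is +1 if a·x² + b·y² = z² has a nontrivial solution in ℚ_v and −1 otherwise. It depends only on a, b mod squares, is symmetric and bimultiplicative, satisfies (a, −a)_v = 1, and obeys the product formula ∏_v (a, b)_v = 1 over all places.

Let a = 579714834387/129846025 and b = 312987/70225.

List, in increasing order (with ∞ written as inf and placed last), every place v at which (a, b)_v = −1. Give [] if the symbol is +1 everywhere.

[2, 3, 17, 29]

(a, b) ≡ (19227, 3) mod (ℚ^×)²; places V = {2, 3, 5, 13, 17, 19, 29, 43, 53, ∞}.
(a,b)_17: α=5, u≡13; β=2, v≡11 (mod 17); (13|17)=+1, (11|17)=-1; sign (−1)^0·+1^2·-1^5 = -1.
(a,b)_∞: sgn(19227)=+, sgn(3)=+, so +1.
(a,b)_3: α=1, u≡1; β=1, v≡1 (mod 3); (1|3)=+1, (1|3)=+1; sign (−1)^1·+1^1·+1^1 = -1.
(a,b)_29: α=1, u≡16; β=0, v≡3 (mod 29); (16|29)=+1, (3|29)=-1; sign (−1)^0·+1^0·-1^1 = -1.
(a,b)_53: α=-2, u≡48; β=-2, v≡3 (mod 53); (48|53)=-1, (3|53)=-1; sign (−1)^0·-1^-2·-1^-2 = +1.
(a,b)_5: α=-2, u≡2; β=-2, v≡3 (mod 5); (2|5)=-1, (3|5)=-1; sign (−1)^0·-1^-2·-1^-2 = +1.
(a,b)_2: α=0, β=0; u≡3, v≡3 (mod 8); ε(u)ε(v)=1·1, αω(v)=0·1, βω(u)=0·1; sum ≡ 1  ⇒  -1.
(a,b)_19: α=2, u≡10; β=2, v≡12 (mod 19); (10|19)=-1, (12|19)=-1; sign (−1)^0·-1^2·-1^2 = +1.
(a,b)_43: α=-2, u≡40; β=0, v≡27 (mod 43); (40|43)=+1, (27|43)=-1; sign (−1)^0·+1^0·-1^-2 = +1.
(a,b)_13: α=1, u≡12; β=0, v≡1 (mod 13); (12|13)=+1, (1|13)=+1; sign (−1)^0·+1^0·+1^1 = +1.
|Ram(19227, 3)| = 4, even; anisotropic at {2, 3, 17, 29}.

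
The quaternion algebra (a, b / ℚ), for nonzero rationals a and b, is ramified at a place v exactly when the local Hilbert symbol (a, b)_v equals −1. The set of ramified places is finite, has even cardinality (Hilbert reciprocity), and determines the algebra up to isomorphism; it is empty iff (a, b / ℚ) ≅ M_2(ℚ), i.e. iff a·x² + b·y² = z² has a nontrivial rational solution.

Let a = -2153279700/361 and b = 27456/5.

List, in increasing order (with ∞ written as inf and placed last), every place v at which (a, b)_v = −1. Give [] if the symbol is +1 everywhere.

Mod squares: a ≡ -13, b ≡ 2145. Check v ∈ {∞, 2, 3, 5, 11, 13, 19}.
v=∞: -13 < 0 and 2145 > 0  ⇒  (a,b)_∞ = +1.
v=5: a=5^2·(≡2), b=5^-1·(≡1) mod 5; (2|5)=-1, (1|5)=+1; (−1)^{2·-1·2}·(-1)^-1·(+1)^2 = -1.
v=11: a=11^2·(≡5), b=11^1·(≡2) mod 11; (5|11)=+1, (2|11)=-1; (−1)^{2·1·5}·(+1)^1·(-1)^2 = +1.
v=2: v_2(a)=2, v_2(b)=6; units ≡ 3, 1 (mod 8); ε·ε+αω+βω = 1·0+2·0+6·1 ≡ 0  ⇒  (a,b)_2 = +1.
v=19: a=19^-2·(≡9), b=19^0·(≡4) mod 19; (9|19)=+1, (4|19)=+1; (−1)^{-2·0·9}·(+1)^0·(+1)^-2 = +1.
v=13: a=13^3·(≡10), b=13^1·(≡9) mod 13; (10|13)=+1, (9|13)=+1; (−1)^{3·1·6}·(+1)^1·(+1)^3 = +1.
v=3: a=3^4·(≡2), b=3^1·(≡1) mod 3; (2|3)=-1, (1|3)=+1; (−1)^{4·1·1}·(-1)^1·(+1)^4 = -1.
Ram(-13, 2145) = {3, 5}; no ℚ_3-point on the conic.

[3, 5]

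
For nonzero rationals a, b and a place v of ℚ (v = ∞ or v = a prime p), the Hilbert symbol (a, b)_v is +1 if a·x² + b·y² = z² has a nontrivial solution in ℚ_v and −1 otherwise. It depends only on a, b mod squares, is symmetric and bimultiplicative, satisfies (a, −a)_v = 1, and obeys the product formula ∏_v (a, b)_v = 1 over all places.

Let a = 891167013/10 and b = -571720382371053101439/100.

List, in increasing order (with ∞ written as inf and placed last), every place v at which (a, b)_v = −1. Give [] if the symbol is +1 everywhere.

[11, 19, 29, 31]

Mod squares: a ≡ 1030370, b ≡ -6479. Check v ∈ {∞, 2, 3, 5, 11, 17, 19, 29, 31}.
v=5: a=5^-1·(≡4), b=5^-2·(≡4) mod 5; (4|5)=+1, (4|5)=+1; (−1)^{-1·-2·2}·(+1)^-2·(+1)^-1 = +1.
v=11: a=11^1·(≡4), b=11^3·(≡4) mod 11; (4|11)=+1, (4|11)=+1; (−1)^{1·3·5}·(+1)^3·(+1)^1 = -1.
v=3: a=3^2·(≡2), b=3^2·(≡1) mod 3; (2|3)=-1, (1|3)=+1; (−1)^{2·2·1}·(-1)^2·(+1)^2 = +1.
v=17: a=17^1·(≡10), b=17^2·(≡8) mod 17; (10|17)=-1, (8|17)=+1; (−1)^{1·2·8}·(-1)^2·(+1)^1 = +1.
v=29: a=29^1·(≡25), b=29^2·(≡27) mod 29; (25|29)=+1, (27|29)=-1; (−1)^{1·2·14}·(+1)^2·(-1)^1 = -1.
v=19: a=19^1·(≡7), b=19^3·(≡16) mod 19; (7|19)=+1, (16|19)=+1; (−1)^{1·3·9}·(+1)^3·(+1)^1 = -1.
v=31: a=31^2·(≡3), b=31^5·(≡8) mod 31; (3|31)=-1, (8|31)=+1; (−1)^{2·5·15}·(-1)^5·(+1)^2 = -1.
v=2: v_2(a)=-1, v_2(b)=-2; units ≡ 1, 1 (mod 8); ε·ε+αω+βω = 0·0+-1·0+-2·0 ≡ 0  ⇒  (a,b)_2 = +1.
v=∞: 1030370 > 0 and -6479 < 0  ⇒  (a,b)_∞ = +1.
Ram(1030370, -6479) = {11, 19, 29, 31}; no ℚ_11-point on the conic.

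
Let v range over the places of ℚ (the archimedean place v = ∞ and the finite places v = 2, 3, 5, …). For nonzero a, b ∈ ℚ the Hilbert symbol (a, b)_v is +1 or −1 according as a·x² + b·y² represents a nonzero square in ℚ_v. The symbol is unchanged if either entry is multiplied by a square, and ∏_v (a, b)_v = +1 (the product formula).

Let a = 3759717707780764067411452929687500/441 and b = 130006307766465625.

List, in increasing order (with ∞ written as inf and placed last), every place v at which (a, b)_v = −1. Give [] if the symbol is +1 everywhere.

(a, b) ≡ (54395, 1757545) mod (ℚ^×)²; places V = {2, 3, 5, 7, 11, 17, 23, 29, 31, 43, ∞}.
(a,b)_5: α=11, u≡1; β=5, v≡4 (mod 5); (1|5)=+1, (4|5)=+1; sign (−1)^0·+1^5·+1^11 = +1.
(a,b)_17: α=2, u≡7; β=1, v≡2 (mod 17); (7|17)=-1, (2|17)=+1; sign (−1)^0·-1^1·+1^2 = -1.
(a,b)_43: α=3, u≡29; β=2, v≡10 (mod 43); (29|43)=-1, (10|43)=+1; sign (−1)^0·-1^2·+1^3 = +1.
(a,b)_31: α=2, u≡29; β=1, v≡13 (mod 31); (29|31)=-1, (13|31)=-1; sign (−1)^0·-1^1·-1^2 = -1.
(a,b)_2: α=2, β=0; u≡3, v≡1 (mod 8); ε(u)ε(v)=1·0, αω(v)=2·0, βω(u)=0·1; sum ≡ 0  ⇒  +1.
(a,b)_29: α=2, u≡28; β=1, v≡25 (mod 29); (28|29)=+1, (25|29)=+1; sign (−1)^0·+1^1·+1^2 = +1.
(a,b)_3: α=-2, u≡2; β=0, v≡1 (mod 3); (2|3)=-1, (1|3)=+1; sign (−1)^0·-1^0·+1^-2 = +1.
(a,b)_∞: sgn(54395)=+, sgn(1757545)=+, so +1.
(a,b)_23: α=5, u≡5; β=3, v≡12 (mod 23); (5|23)=-1, (12|23)=+1; sign (−1)^1·-1^3·+1^5 = +1.
(a,b)_11: α=5, u≡10; β=2, v≡4 (mod 11); (10|11)=-1, (4|11)=+1; sign (−1)^0·-1^2·+1^5 = +1.
(a,b)_7: α=-2, u≡3; β=0, v≡5 (mod 7); (3|7)=-1, (5|7)=-1; sign (−1)^0·-1^0·-1^-2 = +1.
|Ram(54395, 1757545)| = 2, even; anisotropic at {17, 31}.

[17, 31]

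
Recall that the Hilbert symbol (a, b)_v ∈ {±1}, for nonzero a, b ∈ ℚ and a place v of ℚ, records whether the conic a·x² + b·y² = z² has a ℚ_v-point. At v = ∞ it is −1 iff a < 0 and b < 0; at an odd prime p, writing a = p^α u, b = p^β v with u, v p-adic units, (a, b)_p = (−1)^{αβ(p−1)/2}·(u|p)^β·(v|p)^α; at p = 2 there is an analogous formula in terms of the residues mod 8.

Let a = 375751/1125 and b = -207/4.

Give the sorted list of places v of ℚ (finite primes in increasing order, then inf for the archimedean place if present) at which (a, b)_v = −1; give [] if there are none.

[5, 17]

(a, b) ≡ (1955, -23) mod (ℚ^×)²; places V = {2, 3, 5, 17, 23, 31, ∞}.
(a,b)_31: α=2, u≡9; β=0, v≡18 (mod 31); (9|31)=+1, (18|31)=+1; sign (−1)^0·+1^0·+1^2 = +1.
(a,b)_23: α=1, u≡8; β=1, v≡15 (mod 23); (8|23)=+1, (15|23)=-1; sign (−1)^1·+1^1·-1^1 = +1.
(a,b)_3: α=-2, u≡2; β=2, v≡1 (mod 3); (2|3)=-1, (1|3)=+1; sign (−1)^0·-1^2·+1^-2 = +1.
(a,b)_2: α=0, β=-2; u≡3, v≡1 (mod 8); ε(u)ε(v)=1·0, αω(v)=0·0, βω(u)=-2·1; sum ≡ 0  ⇒  +1.
(a,b)_17: α=1, u≡1; β=0, v≡12 (mod 17); (1|17)=+1, (12|17)=-1; sign (−1)^0·+1^0·-1^1 = -1.
(a,b)_∞: sgn(1955)=+, sgn(-23)=−, so +1.
(a,b)_5: α=-3, u≡4; β=0, v≡2 (mod 5); (4|5)=+1, (2|5)=-1; sign (−1)^0·+1^0·-1^-3 = -1.
|Ram(1955, -23)| = 2, even; anisotropic at {5, 17}.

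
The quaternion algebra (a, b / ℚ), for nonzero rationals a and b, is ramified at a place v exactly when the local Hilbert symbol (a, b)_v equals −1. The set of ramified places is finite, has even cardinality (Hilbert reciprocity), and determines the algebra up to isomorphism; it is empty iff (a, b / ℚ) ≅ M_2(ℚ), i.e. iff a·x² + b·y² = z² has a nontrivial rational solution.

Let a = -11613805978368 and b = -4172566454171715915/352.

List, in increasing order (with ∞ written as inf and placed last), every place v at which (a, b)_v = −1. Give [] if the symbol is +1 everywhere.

[2, 5, 11, 31, 37, inf]

(a, b) ≡ (-28083, -356934930) mod (ℚ^×)²; places V = {2, 3, 5, 7, 11, 19, 23, 31, 37, 41, ∞}.
(a,b)_11: α=1, u≡2; β=-1, v≡7 (mod 11); (2|11)=-1, (7|11)=-1; sign (−1)^1·-1^-1·-1^1 = -1.
(a,b)_41: α=2, u≡32; β=3, v≡36 (mod 41); (32|41)=+1, (36|41)=+1; sign (−1)^0·+1^3·+1^2 = +1.
(a,b)_3: α=1, u≡2; β=3, v≡1 (mod 3); (2|3)=-1, (1|3)=+1; sign (−1)^1·-1^3·+1^1 = +1.
(a,b)_19: α=0, u≡2; β=2, v≡17 (mod 19); (2|19)=-1, (17|19)=+1; sign (−1)^0·-1^2·+1^0 = +1.
(a,b)_∞: sgn(-28083)=−, sgn(-356934930)=−, so -1.
(a,b)_5: α=0, u≡2; β=1, v≡1 (mod 5); (2|5)=-1, (1|5)=+1; sign (−1)^0·-1^1·+1^0 = -1.
(a,b)_2: α=8, β=-5; u≡5, v≡7 (mod 8); ε(u)ε(v)=0·1, αω(v)=8·0, βω(u)=-5·1; sum ≡ 1  ⇒  -1.
(a,b)_37: α=1, u≡13; β=1, v≡30 (mod 37); (13|37)=-1, (30|37)=+1; sign (−1)^0·-1^1·+1^1 = -1.
(a,b)_7: α=0, u≡1; β=2, v≡5 (mod 7); (1|7)=+1, (5|7)=-1; sign (−1)^0·+1^2·-1^0 = +1.
(a,b)_31: α=2, u≡13; β=3, v≡11 (mod 31); (13|31)=-1, (11|31)=-1; sign (−1)^0·-1^3·-1^2 = -1.
(a,b)_23: α=1, u≡14; β=1, v≡16 (mod 23); (14|23)=-1, (16|23)=+1; sign (−1)^1·-1^1·+1^1 = +1.
|Ram(-28083, -356934930)| = 6, even; anisotropic at {2, 5, 11, 31, 37, ∞}.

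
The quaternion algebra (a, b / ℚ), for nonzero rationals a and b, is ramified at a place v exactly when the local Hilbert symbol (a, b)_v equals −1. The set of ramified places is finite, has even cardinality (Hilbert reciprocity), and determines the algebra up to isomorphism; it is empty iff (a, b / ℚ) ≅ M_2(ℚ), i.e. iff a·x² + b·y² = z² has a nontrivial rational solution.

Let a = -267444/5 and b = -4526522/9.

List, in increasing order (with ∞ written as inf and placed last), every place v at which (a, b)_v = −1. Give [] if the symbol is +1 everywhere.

(a, b) ≡ (-37145, -92378) mod (ℚ^×)²; places V = {2, 3, 5, 7, 11, 13, 17, 19, 23, ∞}.
(a,b)_5: α=-1, u≡1; β=0, v≡2 (mod 5); (1|5)=+1, (2|5)=-1; sign (−1)^0·+1^0·-1^-1 = -1.
(a,b)_∞: sgn(-37145)=−, sgn(-92378)=−, so -1.
(a,b)_19: α=1, u≡12; β=1, v≡13 (mod 19); (12|19)=-1, (13|19)=-1; sign (−1)^1·-1^1·-1^1 = -1.
(a,b)_3: α=2, u≡1; β=-2, v≡1 (mod 3); (1|3)=+1, (1|3)=+1; sign (−1)^0·+1^-2·+1^2 = +1.
(a,b)_23: α=1, u≡2; β=0, v≡12 (mod 23); (2|23)=+1, (12|23)=+1; sign (−1)^0·+1^0·+1^1 = +1.
(a,b)_2: α=2, β=1; u≡7, v≡3 (mod 8); ε(u)ε(v)=1·1, αω(v)=2·1, βω(u)=1·0; sum ≡ 1  ⇒  -1.
(a,b)_7: α=0, u≡1; β=2, v≡4 (mod 7); (1|7)=+1, (4|7)=+1; sign (−1)^0·+1^2·+1^0 = +1.
(a,b)_13: α=0, u≡1; β=1, v≡7 (mod 13); (1|13)=+1, (7|13)=-1; sign (−1)^0·+1^1·-1^0 = +1.
(a,b)_11: α=0, u≡2; β=1, v≡7 (mod 11); (2|11)=-1, (7|11)=-1; sign (−1)^0·-1^1·-1^0 = -1.
(a,b)_17: α=1, u≡2; β=1, v≡10 (mod 17); (2|17)=+1, (10|17)=-1; sign (−1)^0·+1^1·-1^1 = -1.
(-37145, -92378 / ℚ) ramifies at {2, 5, 11, 17, 19, ∞}: a division algebra.

[2, 5, 11, 17, 19, inf]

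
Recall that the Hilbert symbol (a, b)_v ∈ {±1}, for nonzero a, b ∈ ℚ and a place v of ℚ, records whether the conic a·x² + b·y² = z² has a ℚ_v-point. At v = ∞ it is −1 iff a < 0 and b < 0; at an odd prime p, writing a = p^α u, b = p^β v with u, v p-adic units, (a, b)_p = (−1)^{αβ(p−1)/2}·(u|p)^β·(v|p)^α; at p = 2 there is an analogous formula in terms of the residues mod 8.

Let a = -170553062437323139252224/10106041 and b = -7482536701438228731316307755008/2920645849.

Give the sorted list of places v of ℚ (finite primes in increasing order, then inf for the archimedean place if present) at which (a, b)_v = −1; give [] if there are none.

[7, inf]

(a, b) ≡ (-29, -245427) mod (ℚ^×)²; places V = {2, 3, 7, 11, 13, 17, 19, 23, 29, 31, ∞}.
(a,b)_11: α=-2, u≡9; β=-2, v≡3 (mod 11); (9|11)=+1, (3|11)=+1; sign (−1)^0·+1^-2·+1^-2 = +1.
(a,b)_17: α=-4, u≡7; β=-6, v≡4 (mod 17); (7|17)=-1, (4|17)=+1; sign (−1)^0·-1^-6·+1^-4 = +1.
(a,b)_19: α=2, u≡4; β=2, v≡14 (mod 19); (4|19)=+1, (14|19)=-1; sign (−1)^0·+1^2·-1^2 = +1.
(a,b)_29: α=1, u≡9; β=1, v≡4 (mod 29); (9|29)=+1, (4|29)=+1; sign (−1)^0·+1^1·+1^1 = +1.
(a,b)_2: α=16, β=22; u≡3, v≡5 (mod 8); ε(u)ε(v)=1·0, αω(v)=16·1, βω(u)=22·1; sum ≡ 0  ⇒  +1.
(a,b)_31: α=2, u≡19; β=3, v≡7 (mod 31); (19|31)=+1, (7|31)=+1; sign (−1)^0·+1^3·+1^2 = +1.
(a,b)_∞: sgn(-29)=−, sgn(-245427)=−, so -1.
(a,b)_3: α=10, u≡1; β=15, v≡1 (mod 3); (1|3)=+1, (1|3)=+1; sign (−1)^0·+1^15·+1^10 = +1.
(a,b)_7: α=2, u≡3; β=3, v≡2 (mod 7); (3|7)=-1, (2|7)=+1; sign (−1)^0·-1^3·+1^2 = -1.
(a,b)_23: α=2, u≡7; β=2, v≡4 (mod 23); (7|23)=-1, (4|23)=+1; sign (−1)^0·-1^2·+1^2 = +1.
(a,b)_13: α=2, u≡12; β=3, v≡1 (mod 13); (12|13)=+1, (1|13)=+1; sign (−1)^0·+1^3·+1^2 = +1.
Ram(-29, -245427) = {7, ∞}; no ℚ_7-point on the conic.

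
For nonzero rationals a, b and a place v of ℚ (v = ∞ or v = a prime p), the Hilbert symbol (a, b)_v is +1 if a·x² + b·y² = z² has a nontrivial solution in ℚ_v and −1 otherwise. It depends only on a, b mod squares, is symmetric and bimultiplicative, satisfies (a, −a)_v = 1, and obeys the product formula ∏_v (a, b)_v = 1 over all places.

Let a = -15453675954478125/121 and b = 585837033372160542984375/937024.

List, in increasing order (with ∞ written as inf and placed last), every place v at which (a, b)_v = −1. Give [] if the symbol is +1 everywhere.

Mod squares: a ≡ -1365, b ≡ 1479. Check v ∈ {∞, 2, 3, 5, 7, 11, 13, 17, 29}.
v=7: a=7^3·(≡4), b=7^4·(≡2) mod 7; (4|7)=+1, (2|7)=+1; (−1)^{3·4·3}·(+1)^4·(+1)^3 = +1.
v=5: a=5^5·(≡2), b=5^6·(≡4) mod 5; (2|5)=-1, (4|5)=+1; (−1)^{5·6·2}·(-1)^6·(+1)^5 = +1.
v=2: v_2(a)=0, v_2(b)=-6; units ≡ 3, 7 (mod 8); ε·ε+αω+βω = 1·1+0·0+-6·1 ≡ 1  ⇒  (a,b)_2 = -1.
v=11: a=11^-2·(≡10), b=11^-4·(≡5) mod 11; (10|11)=-1, (5|11)=+1; (−1)^{-2·-4·5}·(-1)^-4·(+1)^-2 = +1.
v=13: a=13^3·(≡10), b=13^6·(≡10) mod 13; (10|13)=+1, (10|13)=+1; (−1)^{3·6·6}·(+1)^6·(+1)^3 = +1.
v=29: a=29^2·(≡11), b=29^3·(≡24) mod 29; (11|29)=-1, (24|29)=+1; (−1)^{2·3·14}·(-1)^3·(+1)^2 = -1.
v=∞: -1365 < 0 and 1479 > 0  ⇒  (a,b)_∞ = +1.
v=3: a=3^3·(≡1), b=3^3·(≡1) mod 3; (1|3)=+1, (1|3)=+1; (−1)^{3·3·1}·(+1)^3·(+1)^3 = -1.
v=17: a=17^2·(≡12), b=17^3·(≡4) mod 17; (12|17)=-1, (4|17)=+1; (−1)^{2·3·8}·(-1)^3·(+1)^2 = -1.
Ram(-1365, 1479) = {2, 3, 17, 29}; no ℚ_2-point on the conic.

[2, 3, 17, 29]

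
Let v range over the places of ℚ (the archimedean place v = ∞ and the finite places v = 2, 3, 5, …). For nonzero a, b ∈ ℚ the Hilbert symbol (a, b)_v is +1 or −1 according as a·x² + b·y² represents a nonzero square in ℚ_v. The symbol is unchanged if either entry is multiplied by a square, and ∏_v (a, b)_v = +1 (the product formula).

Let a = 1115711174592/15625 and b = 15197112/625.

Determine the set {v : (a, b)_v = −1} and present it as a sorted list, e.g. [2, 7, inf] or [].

[2, 3]

Mod squares: a ≡ 23, b ≡ 798. Check v ∈ {∞, 2, 3, 5, 7, 19, 23}.
v=5: a=5^-6·(≡2), b=5^-4·(≡2) mod 5; (2|5)=-1, (2|5)=-1; (−1)^{-6·-4·2}·(-1)^-4·(-1)^-6 = +1.
v=3: a=3^4·(≡2), b=3^3·(≡2) mod 3; (2|3)=-1, (2|3)=-1; (−1)^{4·3·1}·(-1)^3·(-1)^4 = -1.
v=∞: 23 > 0 and 798 > 0  ⇒  (a,b)_∞ = +1.
v=23: a=23^3·(≡8), b=23^2·(≡6) mod 23; (8|23)=+1, (6|23)=+1; (−1)^{3·2·11}·(+1)^2·(+1)^3 = +1.
v=7: a=7^2·(≡2), b=7^1·(≡4) mod 7; (2|7)=+1, (4|7)=+1; (−1)^{2·1·3}·(+1)^1·(+1)^2 = +1.
v=2: v_2(a)=6, v_2(b)=3; units ≡ 7, 7 (mod 8); ε·ε+αω+βω = 1·1+6·0+3·0 ≡ 1  ⇒  (a,b)_2 = -1.
v=19: a=19^2·(≡5), b=19^1·(≡7) mod 19; (5|19)=+1, (7|19)=+1; (−1)^{2·1·9}·(+1)^1·(+1)^2 = +1.
Ram(23, 798) = {2, 3}; no ℚ_2-point on the conic.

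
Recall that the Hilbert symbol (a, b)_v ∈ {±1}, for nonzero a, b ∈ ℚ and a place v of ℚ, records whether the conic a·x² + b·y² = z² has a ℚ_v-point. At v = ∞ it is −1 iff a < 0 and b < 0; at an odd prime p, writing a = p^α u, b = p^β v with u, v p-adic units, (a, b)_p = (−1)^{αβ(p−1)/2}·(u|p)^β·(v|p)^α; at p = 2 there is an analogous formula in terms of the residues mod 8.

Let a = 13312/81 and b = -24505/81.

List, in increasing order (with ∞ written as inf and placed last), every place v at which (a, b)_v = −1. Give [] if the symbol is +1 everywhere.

(a, b) ≡ (13, -145) mod (ℚ^×)²; places V = {2, 3, 5, 13, 29, ∞}.
(a,b)_2: α=10, β=0; u≡5, v≡7 (mod 8); ε(u)ε(v)=0·1, αω(v)=10·0, βω(u)=0·1; sum ≡ 0  ⇒  +1.
(a,b)_13: α=1, u≡12; β=2, v≡8 (mod 13); (12|13)=+1, (8|13)=-1; sign (−1)^0·+1^2·-1^1 = -1.
(a,b)_3: α=-4, u≡1; β=-4, v≡2 (mod 3); (1|3)=+1, (2|3)=-1; sign (−1)^0·+1^-4·-1^-4 = +1.
(a,b)_29: α=0, u≡24; β=1, v≡20 (mod 29); (24|29)=+1, (20|29)=+1; sign (−1)^0·+1^1·+1^0 = +1.
(a,b)_5: α=0, u≡2; β=1, v≡4 (mod 5); (2|5)=-1, (4|5)=+1; sign (−1)^0·-1^1·+1^0 = -1.
(a,b)_∞: sgn(13)=+, sgn(-145)=−, so +1.
(13, -145 / ℚ) ramifies at {5, 13}: a division algebra.

[5, 13]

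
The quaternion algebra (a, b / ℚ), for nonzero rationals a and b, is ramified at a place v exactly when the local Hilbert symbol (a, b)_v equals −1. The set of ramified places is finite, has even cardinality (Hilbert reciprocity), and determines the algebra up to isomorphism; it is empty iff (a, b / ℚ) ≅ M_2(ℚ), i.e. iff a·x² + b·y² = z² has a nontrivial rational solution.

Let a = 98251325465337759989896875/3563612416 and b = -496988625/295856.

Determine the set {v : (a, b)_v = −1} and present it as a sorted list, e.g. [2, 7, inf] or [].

[3, 5, 11, 37]

Mod squares: a ≡ 262515, b ≡ -4462755. Check v ∈ {∞, 2, 3, 5, 7, 11, 13, 17, 37, 41, 43}.
v=∞: 262515 > 0 and -4462755 < 0  ⇒  (a,b)_∞ = +1.
v=3: a=3^5·(≡1), b=3^1·(≡1) mod 3; (1|3)=+1, (1|3)=+1; (−1)^{5·1·1}·(+1)^1·(+1)^5 = -1.
v=37: a=37^3·(≡1), b=37^1·(≡24) mod 37; (1|37)=+1, (24|37)=-1; (−1)^{3·1·18}·(+1)^1·(-1)^3 = -1.
v=13: a=13^-2·(≡5), b=13^0·(≡5) mod 13; (5|13)=-1, (5|13)=-1; (−1)^{-2·0·6}·(-1)^0·(-1)^-2 = +1.
v=17: a=17^6·(≡16), b=17^1·(≡4) mod 17; (16|17)=+1, (4|17)=+1; (−1)^{6·1·8}·(+1)^1·(+1)^6 = +1.
v=41: a=41^-2·(≡33), b=41^-2·(≡11) mod 41; (33|41)=+1, (11|41)=-1; (−1)^{-2·-2·20}·(+1)^-2·(-1)^-2 = +1.
v=2: v_2(a)=-8, v_2(b)=-4; units ≡ 3, 5 (mod 8); ε·ε+αω+βω = 1·0+-8·1+-4·1 ≡ 0  ⇒  (a,b)_2 = +1.
v=7: a=7^-2·(≡2), b=7^2·(≡4) mod 7; (2|7)=+1, (4|7)=+1; (−1)^{-2·2·3}·(+1)^2·(+1)^-2 = +1.
v=43: a=43^3·(≡34), b=43^1·(≡14) mod 43; (34|43)=-1, (14|43)=+1; (−1)^{3·1·21}·(-1)^1·(+1)^3 = +1.
v=11: a=11^3·(≡10), b=11^-1·(≡10) mod 11; (10|11)=-1, (10|11)=-1; (−1)^{3·-1·5}·(-1)^-1·(-1)^3 = -1.
v=5: a=5^5·(≡2), b=5^3·(≡1) mod 5; (2|5)=-1, (1|5)=+1; (−1)^{5·3·2}·(-1)^3·(+1)^5 = -1.
(262515, -4462755 / ℚ) ramifies at {3, 5, 11, 37}: a division algebra.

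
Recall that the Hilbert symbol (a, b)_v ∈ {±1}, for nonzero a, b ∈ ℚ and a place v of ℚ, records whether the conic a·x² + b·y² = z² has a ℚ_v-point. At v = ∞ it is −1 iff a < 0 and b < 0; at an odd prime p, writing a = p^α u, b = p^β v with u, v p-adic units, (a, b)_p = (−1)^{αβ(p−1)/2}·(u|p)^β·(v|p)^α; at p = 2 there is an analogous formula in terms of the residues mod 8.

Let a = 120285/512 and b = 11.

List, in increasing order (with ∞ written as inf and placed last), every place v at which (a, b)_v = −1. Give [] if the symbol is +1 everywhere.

[2, 3]

Mod squares: a ≡ 330, b ≡ 11. Check v ∈ {∞, 2, 3, 5, 11}.
v=11: a=11^1·(≡2), b=11^1·(≡1) mod 11; (2|11)=-1, (1|11)=+1; (−1)^{1·1·5}·(-1)^1·(+1)^1 = +1.
v=2: v_2(a)=-9, v_2(b)=0; units ≡ 5, 3 (mod 8); ε·ε+αω+βω = 0·1+-9·1+0·1 ≡ 1  ⇒  (a,b)_2 = -1.
v=5: a=5^1·(≡1), b=5^0·(≡1) mod 5; (1|5)=+1, (1|5)=+1; (−1)^{1·0·2}·(+1)^0·(+1)^1 = +1.
v=∞: 330 > 0 and 11 > 0  ⇒  (a,b)_∞ = +1.
v=3: a=3^7·(≡2), b=3^0·(≡2) mod 3; (2|3)=-1, (2|3)=-1; (−1)^{7·0·1}·(-1)^0·(-1)^7 = -1.
|Ram(330, 11)| = 2, even; anisotropic at {2, 3}.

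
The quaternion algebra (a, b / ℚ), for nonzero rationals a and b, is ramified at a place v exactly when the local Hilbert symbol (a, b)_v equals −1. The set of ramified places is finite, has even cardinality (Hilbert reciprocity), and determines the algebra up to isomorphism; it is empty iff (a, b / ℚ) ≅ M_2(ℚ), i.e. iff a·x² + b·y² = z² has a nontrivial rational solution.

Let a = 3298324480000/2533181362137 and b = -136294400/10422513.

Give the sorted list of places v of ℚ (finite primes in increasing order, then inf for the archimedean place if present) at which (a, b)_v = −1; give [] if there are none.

[2, 11]

(a, b) ≡ (374, -187) mod (ℚ^×)²; places V = {2, 3, 5, 11, 17, 29, ∞}.
(a,b)_5: α=4, u≡4; β=2, v≡3 (mod 5); (4|5)=+1, (3|5)=-1; sign (−1)^0·+1^2·-1^4 = +1.
(a,b)_11: α=5, u≡3; β=3, v≡5 (mod 11); (3|11)=+1, (5|11)=+1; sign (−1)^1·+1^3·+1^5 = -1.
(a,b)_∞: sgn(374)=+, sgn(-187)=−, so +1.
(a,b)_17: α=-3, u≡6; β=-1, v≡6 (mod 17); (6|17)=-1, (6|17)=-1; sign (−1)^0·-1^-1·-1^-3 = +1.
(a,b)_29: α=-4, u≡10; β=-2, v≡9 (mod 29); (10|29)=-1, (9|29)=+1; sign (−1)^0·-1^-2·+1^-4 = +1.
(a,b)_2: α=15, β=12; u≡3, v≡5 (mod 8); ε(u)ε(v)=1·0, αω(v)=15·1, βω(u)=12·1; sum ≡ 1  ⇒  -1.
(a,b)_3: α=-6, u≡2; β=-6, v≡2 (mod 3); (2|3)=-1, (2|3)=-1; sign (−1)^0·-1^-6·-1^-6 = +1.
|Ram(374, -187)| = 2, even; anisotropic at {2, 11}.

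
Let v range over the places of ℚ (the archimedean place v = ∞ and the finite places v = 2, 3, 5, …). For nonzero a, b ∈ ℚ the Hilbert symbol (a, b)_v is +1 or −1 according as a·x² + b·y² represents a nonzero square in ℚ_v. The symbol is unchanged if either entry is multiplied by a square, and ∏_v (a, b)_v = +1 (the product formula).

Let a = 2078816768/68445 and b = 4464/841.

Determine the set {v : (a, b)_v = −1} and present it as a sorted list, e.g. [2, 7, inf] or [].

[31, 47]

Mod squares: a ≡ 828610, b ≡ 31. Check v ∈ {∞, 2, 3, 5, 7, 13, 29, 31, 41, 43, 47}.
v=5: a=5^-1·(≡2), b=5^0·(≡4) mod 5; (2|5)=-1, (4|5)=+1; (−1)^{-1·0·2}·(-1)^0·(+1)^-1 = +1.
v=43: a=43^1·(≡6), b=43^0·(≡14) mod 43; (6|43)=+1, (14|43)=+1; (−1)^{1·0·21}·(+1)^0·(+1)^1 = +1.
v=2: v_2(a)=9, v_2(b)=4; units ≡ 1, 7 (mod 8); ε·ε+αω+βω = 0·1+9·0+4·0 ≡ 0  ⇒  (a,b)_2 = +1.
v=7: a=7^2·(≡5), b=7^0·(≡5) mod 7; (5|7)=-1, (5|7)=-1; (−1)^{2·0·3}·(-1)^0·(-1)^2 = +1.
v=31: a=31^0·(≡6), b=31^1·(≡5) mod 31; (6|31)=-1, (5|31)=+1; (−1)^{0·1·15}·(-1)^1·(+1)^0 = -1.
v=∞: 828610 > 0 and 31 > 0  ⇒  (a,b)_∞ = +1.
v=47: a=47^1·(≡43), b=47^0·(≡19) mod 47; (43|47)=-1, (19|47)=-1; (−1)^{1·0·23}·(-1)^0·(-1)^1 = -1.
v=41: a=41^1·(≡38), b=41^0·(≡31) mod 41; (38|41)=-1, (31|41)=+1; (−1)^{1·0·20}·(-1)^0·(+1)^1 = +1.
v=13: a=13^-2·(≡1), b=13^0·(≡2) mod 13; (1|13)=+1, (2|13)=-1; (−1)^{-2·0·6}·(+1)^0·(-1)^-2 = +1.
v=29: a=29^0·(≡28), b=29^-2·(≡27) mod 29; (28|29)=+1, (27|29)=-1; (−1)^{0·-2·14}·(+1)^-2·(-1)^0 = +1.
v=3: a=3^-4·(≡1), b=3^2·(≡1) mod 3; (1|3)=+1, (1|3)=+1; (−1)^{-4·2·1}·(+1)^2·(+1)^-4 = +1.
|Ram(828610, 31)| = 2, even; anisotropic at {31, 47}.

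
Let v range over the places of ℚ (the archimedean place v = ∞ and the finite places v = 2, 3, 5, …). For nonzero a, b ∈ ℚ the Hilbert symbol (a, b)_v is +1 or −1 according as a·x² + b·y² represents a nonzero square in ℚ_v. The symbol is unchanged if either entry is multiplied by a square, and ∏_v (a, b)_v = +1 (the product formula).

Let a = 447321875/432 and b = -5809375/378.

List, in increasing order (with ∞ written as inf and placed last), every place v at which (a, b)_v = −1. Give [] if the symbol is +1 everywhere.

(a, b) ≡ (105, -2310) mod (ℚ^×)²; places V = {2, 3, 5, 7, 11, 13, ∞}.
(a,b)_∞: sgn(105)=+, sgn(-2310)=−, so +1.
(a,b)_11: α=2, u≡2; β=1, v≡10 (mod 11); (2|11)=-1, (10|11)=-1; sign (−1)^0·-1^1·-1^2 = -1.
(a,b)_2: α=-4, β=-1; u≡1, v≡5 (mod 8); ε(u)ε(v)=0·0, αω(v)=-4·1, βω(u)=-1·0; sum ≡ 0  ⇒  +1.
(a,b)_5: α=5, u≡4; β=5, v≡2 (mod 5); (4|5)=+1, (2|5)=-1; sign (−1)^0·+1^5·-1^5 = -1.
(a,b)_13: α=2, u≡12; β=2, v≡10 (mod 13); (12|13)=+1, (10|13)=+1; sign (−1)^0·+1^2·+1^2 = +1.
(a,b)_3: α=-3, u≡2; β=-3, v≡1 (mod 3); (2|3)=-1, (1|3)=+1; sign (−1)^1·-1^-3·+1^-3 = +1.
(a,b)_7: α=1, u≡4; β=-1, v≡6 (mod 7); (4|7)=+1, (6|7)=-1; sign (−1)^1·+1^-1·-1^1 = +1.
(105, -2310 / ℚ) ramifies at {5, 11}: a division algebra.

[5, 11]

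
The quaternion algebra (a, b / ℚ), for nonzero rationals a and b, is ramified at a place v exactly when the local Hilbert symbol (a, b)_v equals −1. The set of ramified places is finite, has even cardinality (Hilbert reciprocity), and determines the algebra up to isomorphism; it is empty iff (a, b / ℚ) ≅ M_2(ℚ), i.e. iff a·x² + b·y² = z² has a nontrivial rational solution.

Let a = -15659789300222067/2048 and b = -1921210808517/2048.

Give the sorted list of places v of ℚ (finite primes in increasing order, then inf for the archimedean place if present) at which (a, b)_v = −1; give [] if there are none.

Mod squares: a ≡ -646646, b ≡ -714. Check v ∈ {∞, 2, 3, 7, 11, 13, 17, 19}.
v=7: a=7^1·(≡2), b=7^1·(≡3) mod 7; (2|7)=+1, (3|7)=-1; (−1)^{1·1·3}·(+1)^1·(-1)^1 = +1.
v=2: v_2(a)=-11, v_2(b)=-11; units ≡ 5, 3 (mod 8); ε·ε+αω+βω = 0·1+-11·1+-11·1 ≡ 0  ⇒  (a,b)_2 = +1.
v=17: a=17^1·(≡4), b=17^1·(≡9) mod 17; (4|17)=+1, (9|17)=+1; (−1)^{1·1·8}·(+1)^1·(+1)^1 = +1.
v=19: a=19^3·(≡14), b=19^2·(≡3) mod 19; (14|19)=-1, (3|19)=-1; (−1)^{3·2·9}·(-1)^2·(-1)^3 = -1.
v=3: a=3^8·(≡1), b=3^7·(≡2) mod 3; (1|3)=+1, (2|3)=-1; (−1)^{8·7·1}·(+1)^7·(-1)^8 = +1.
v=∞: -646646 < 0 and -714 < 0  ⇒  (a,b)_∞ = -1.
v=11: a=11^3·(≡9), b=11^2·(≡5) mod 11; (9|11)=+1, (5|11)=+1; (−1)^{3·2·5}·(+1)^2·(+1)^3 = +1.
v=13: a=13^3·(≡3), b=13^2·(≡1) mod 13; (3|13)=+1, (1|13)=+1; (−1)^{3·2·6}·(+1)^2·(+1)^3 = +1.
Ram(-646646, -714) = {19, ∞}; no ℚ_19-point on the conic.

[19, inf]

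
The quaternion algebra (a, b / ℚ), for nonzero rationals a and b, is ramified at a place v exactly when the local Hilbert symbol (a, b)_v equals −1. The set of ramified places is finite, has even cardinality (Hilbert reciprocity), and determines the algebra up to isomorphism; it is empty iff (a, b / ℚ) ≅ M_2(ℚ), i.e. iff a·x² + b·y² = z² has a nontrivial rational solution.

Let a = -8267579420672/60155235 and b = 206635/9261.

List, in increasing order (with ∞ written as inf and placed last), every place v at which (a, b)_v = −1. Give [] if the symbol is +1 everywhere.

[2, 3, 5, 7]

(a, b) ≡ (-5005, 15015) mod (ℚ^×)²; places V = {2, 3, 5, 7, 11, 13, 17, 19, 23, ∞}.
(a,b)_11: α=1, u≡8; β=1, v≡3 (mod 11); (8|11)=-1, (3|11)=+1; sign (−1)^1·-1^1·+1^1 = +1.
(a,b)_5: α=-1, u≡4; β=1, v≡2 (mod 5); (4|5)=+1, (2|5)=-1; sign (−1)^0·+1^1·-1^-1 = -1.
(a,b)_23: α=-2, u≡9; β=0, v≡14 (mod 23); (9|23)=+1, (14|23)=-1; sign (−1)^0·+1^0·-1^-2 = +1.
(a,b)_19: α=-2, u≡1; β=0, v≡6 (mod 19); (1|19)=+1, (6|19)=+1; sign (−1)^0·+1^0·+1^-2 = +1.
(a,b)_13: α=3, u≡7; β=1, v≡7 (mod 13); (7|13)=-1, (7|13)=-1; sign (−1)^0·-1^1·-1^3 = +1.
(a,b)_∞: sgn(-5005)=−, sgn(15015)=+, so +1.
(a,b)_3: α=-2, u≡2; β=-3, v≡1 (mod 3); (2|3)=-1, (1|3)=+1; sign (−1)^0·-1^-3·+1^-2 = -1.
(a,b)_17: α=4, u≡11; β=2, v≡4 (mod 17); (11|17)=-1, (4|17)=+1; sign (−1)^0·-1^2·+1^4 = +1.
(a,b)_2: α=12, β=0; u≡3, v≡7 (mod 8); ε(u)ε(v)=1·1, αω(v)=12·0, βω(u)=0·1; sum ≡ 1  ⇒  -1.
(a,b)_7: α=-1, u≡5; β=-3, v≡5 (mod 7); (5|7)=-1, (5|7)=-1; sign (−1)^1·-1^-3·-1^-1 = -1.
(-5005, 15015 / ℚ) ramifies at {2, 3, 5, 7}: a division algebra.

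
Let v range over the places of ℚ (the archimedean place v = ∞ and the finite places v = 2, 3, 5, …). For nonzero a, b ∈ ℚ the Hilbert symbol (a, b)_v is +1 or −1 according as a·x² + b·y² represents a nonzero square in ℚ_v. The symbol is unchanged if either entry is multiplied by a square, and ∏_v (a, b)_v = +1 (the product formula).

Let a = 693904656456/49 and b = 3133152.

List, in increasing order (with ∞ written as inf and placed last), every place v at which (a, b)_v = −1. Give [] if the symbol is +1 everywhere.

[31, 43]

Mod squares: a ≡ 11466466, b ≡ 21758. Check v ∈ {∞, 2, 3, 7, 11, 17, 23, 31, 41, 43}.
v=23: a=23^1·(≡17), b=23^1·(≡18) mod 23; (17|23)=-1, (18|23)=+1; (−1)^{1·1·11}·(-1)^1·(+1)^1 = +1.
v=2: v_2(a)=3, v_2(b)=5; units ≡ 1, 7 (mod 8); ε·ε+αω+βω = 0·1+3·0+5·0 ≡ 0  ⇒  (a,b)_2 = +1.
v=3: a=3^2·(≡1), b=3^2·(≡2) mod 3; (1|3)=+1, (2|3)=-1; (−1)^{2·2·1}·(+1)^2·(-1)^2 = +1.
v=43: a=43^1·(≡26), b=43^1·(≡22) mod 43; (26|43)=-1, (22|43)=-1; (−1)^{1·1·21}·(-1)^1·(-1)^1 = -1.
v=11: a=11^1·(≡2), b=11^1·(≡9) mod 11; (2|11)=-1, (9|11)=+1; (−1)^{1·1·5}·(-1)^1·(+1)^1 = +1.
v=17: a=17^1·(≡12), b=17^0·(≡1) mod 17; (12|17)=-1, (1|17)=+1; (−1)^{1·0·8}·(-1)^0·(+1)^1 = +1.
v=31: a=31^1·(≡9), b=31^0·(≡13) mod 31; (9|31)=+1, (13|31)=-1; (−1)^{1·0·15}·(+1)^0·(-1)^1 = -1.
v=7: a=7^-2·(≡4), b=7^0·(≡1) mod 7; (4|7)=+1, (1|7)=+1; (−1)^{-2·0·3}·(+1)^0·(+1)^-2 = +1.
v=41: a=41^2·(≡23), b=41^0·(≡14) mod 41; (23|41)=+1, (14|41)=-1; (−1)^{2·0·20}·(+1)^0·(-1)^2 = +1.
v=∞: 11466466 > 0 and 21758 > 0  ⇒  (a,b)_∞ = +1.
Ram(11466466, 21758) = {31, 43}; no ℚ_31-point on the conic.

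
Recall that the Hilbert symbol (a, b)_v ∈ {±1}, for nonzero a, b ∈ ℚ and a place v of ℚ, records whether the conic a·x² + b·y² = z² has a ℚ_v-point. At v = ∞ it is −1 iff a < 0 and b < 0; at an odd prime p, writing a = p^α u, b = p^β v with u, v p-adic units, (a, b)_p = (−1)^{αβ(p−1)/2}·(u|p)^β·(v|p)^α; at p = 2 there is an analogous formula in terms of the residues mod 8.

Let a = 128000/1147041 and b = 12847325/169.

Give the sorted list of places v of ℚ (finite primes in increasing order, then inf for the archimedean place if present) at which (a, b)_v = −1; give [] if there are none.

[5, 17, 37, 43]

(a, b) ≡ (5, 513893) mod (ℚ^×)²; places V = {2, 3, 5, 7, 13, 17, 19, 37, 43, ∞}.
(a,b)_19: α=0, u≡17; β=1, v≡8 (mod 19); (17|19)=+1, (8|19)=-1; sign (−1)^0·+1^1·-1^0 = +1.
(a,b)_5: α=3, u≡4; β=2, v≡2 (mod 5); (4|5)=+1, (2|5)=-1; sign (−1)^0·+1^2·-1^3 = -1.
(a,b)_7: α=-2, u≡5; β=0, v≡1 (mod 7); (5|7)=-1, (1|7)=+1; sign (−1)^0·-1^0·+1^-2 = +1.
(a,b)_13: α=0, u≡11; β=-2, v≡10 (mod 13); (11|13)=-1, (10|13)=+1; sign (−1)^0·-1^-2·+1^0 = +1.
(a,b)_17: α=-2, u≡3; β=1, v≡10 (mod 17); (3|17)=-1, (10|17)=-1; sign (−1)^0·-1^1·-1^-2 = -1.
(a,b)_3: α=-4, u≡2; β=0, v≡2 (mod 3); (2|3)=-1, (2|3)=-1; sign (−1)^0·-1^0·-1^-4 = +1.
(a,b)_43: α=0, u≡2; β=1, v≡25 (mod 43); (2|43)=-1, (25|43)=+1; sign (−1)^0·-1^1·+1^0 = -1.
(a,b)_2: α=10, β=0; u≡5, v≡5 (mod 8); ε(u)ε(v)=0·0, αω(v)=10·1, βω(u)=0·1; sum ≡ 0  ⇒  +1.
(a,b)_∞: sgn(5)=+, sgn(513893)=+, so +1.
(a,b)_37: α=0, u≡32; β=1, v≡29 (mod 37); (32|37)=-1, (29|37)=-1; sign (−1)^0·-1^1·-1^0 = -1.
|Ram(5, 513893)| = 4, even; anisotropic at {5, 17, 37, 43}.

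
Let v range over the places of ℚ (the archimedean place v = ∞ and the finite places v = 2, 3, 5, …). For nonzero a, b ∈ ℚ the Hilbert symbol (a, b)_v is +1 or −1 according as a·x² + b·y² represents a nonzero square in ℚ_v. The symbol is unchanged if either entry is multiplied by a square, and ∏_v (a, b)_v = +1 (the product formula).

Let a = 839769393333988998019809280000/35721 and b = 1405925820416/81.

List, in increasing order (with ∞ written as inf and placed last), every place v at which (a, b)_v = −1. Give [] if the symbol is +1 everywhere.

[2, 13, 17, 43, 47, 53]

(a, b) ≡ (32422, 1372974434) mod (ℚ^×)²; places V = {2, 3, 5, 7, 13, 17, 29, 43, 47, 53, ∞}.
(a,b)_43: α=3, u≡40; β=1, v≡41 (mod 43); (40|43)=+1, (41|43)=+1; sign (−1)^1·+1^1·+1^3 = -1.
(a,b)_2: α=33, β=11; u≡3, v≡1 (mod 8); ε(u)ε(v)=1·0, αω(v)=33·0, βω(u)=11·1; sum ≡ 1  ⇒  -1.
(a,b)_∞: sgn(32422)=+, sgn(1372974434)=+, so +1.
(a,b)_47: α=2, u≡5; β=1, v≡5 (mod 47); (5|47)=-1, (5|47)=-1; sign (−1)^0·-1^1·-1^2 = -1.
(a,b)_17: α=0, u≡7; β=1, v≡7 (mod 17); (7|17)=-1, (7|17)=-1; sign (−1)^0·-1^1·-1^0 = -1.
(a,b)_29: α=3, u≡5; β=1, v≡6 (mod 29); (5|29)=+1, (6|29)=+1; sign (−1)^0·+1^1·+1^3 = +1.
(a,b)_13: α=1, u≡7; β=1, v≡12 (mod 13); (7|13)=-1, (12|13)=+1; sign (−1)^0·-1^1·+1^1 = -1.
(a,b)_7: α=-2, u≡5; β=0, v≡3 (mod 7); (5|7)=-1, (3|7)=-1; sign (−1)^0·-1^0·-1^-2 = +1.
(a,b)_3: α=-6, u≡1; β=-4, v≡2 (mod 3); (1|3)=+1, (2|3)=-1; sign (−1)^0·+1^-4·-1^-6 = +1.
(a,b)_53: α=2, u≡50; β=1, v≡19 (mod 53); (50|53)=-1, (19|53)=-1; sign (−1)^0·-1^1·-1^2 = -1.
(a,b)_5: α=4, u≡3; β=0, v≡1 (mod 5); (3|5)=-1, (1|5)=+1; sign (−1)^0·-1^0·+1^4 = +1.
|Ram(32422, 1372974434)| = 6, even; anisotropic at {2, 13, 17, 43, 47, 53}.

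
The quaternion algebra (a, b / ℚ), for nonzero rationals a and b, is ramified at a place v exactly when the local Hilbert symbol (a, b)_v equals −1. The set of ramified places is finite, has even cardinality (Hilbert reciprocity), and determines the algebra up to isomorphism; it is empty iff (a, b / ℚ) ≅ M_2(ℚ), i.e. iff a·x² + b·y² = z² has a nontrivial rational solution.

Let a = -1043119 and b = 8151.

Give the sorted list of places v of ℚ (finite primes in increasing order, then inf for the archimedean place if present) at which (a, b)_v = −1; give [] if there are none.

[3, 7, 19, 31]

(a, b) ≡ (-1043119, 8151) mod (ℚ^×)²; places V = {2, 3, 7, 11, 13, 19, 23, 31, ∞}.
(a,b)_19: α=1, u≡9; β=1, v≡11 (mod 19); (9|19)=+1, (11|19)=+1; sign (−1)^1·+1^1·+1^1 = -1.
(a,b)_31: α=1, u≡17; β=0, v≡29 (mod 31); (17|31)=-1, (29|31)=-1; sign (−1)^0·-1^0·-1^1 = -1.
(a,b)_23: α=1, u≡3; β=0, v≡9 (mod 23); (3|23)=+1, (9|23)=+1; sign (−1)^0·+1^0·+1^1 = +1.
(a,b)_∞: sgn(-1043119)=−, sgn(8151)=+, so +1.
(a,b)_3: α=0, u≡2; β=1, v≡2 (mod 3); (2|3)=-1, (2|3)=-1; sign (−1)^0·-1^1·-1^0 = -1.
(a,b)_7: α=1, u≡6; β=0, v≡3 (mod 7); (6|7)=-1, (3|7)=-1; sign (−1)^0·-1^0·-1^1 = -1.
(a,b)_2: α=0, β=0; u≡1, v≡7 (mod 8); ε(u)ε(v)=0·1, αω(v)=0·0, βω(u)=0·0; sum ≡ 0  ⇒  +1.
(a,b)_11: α=1, u≡2; β=1, v≡4 (mod 11); (2|11)=-1, (4|11)=+1; sign (−1)^1·-1^1·+1^1 = +1.
(a,b)_13: α=0, u≡1; β=1, v≡3 (mod 13); (1|13)=+1, (3|13)=+1; sign (−1)^0·+1^1·+1^0 = +1.
|Ram(-1043119, 8151)| = 4, even; anisotropic at {3, 7, 19, 31}.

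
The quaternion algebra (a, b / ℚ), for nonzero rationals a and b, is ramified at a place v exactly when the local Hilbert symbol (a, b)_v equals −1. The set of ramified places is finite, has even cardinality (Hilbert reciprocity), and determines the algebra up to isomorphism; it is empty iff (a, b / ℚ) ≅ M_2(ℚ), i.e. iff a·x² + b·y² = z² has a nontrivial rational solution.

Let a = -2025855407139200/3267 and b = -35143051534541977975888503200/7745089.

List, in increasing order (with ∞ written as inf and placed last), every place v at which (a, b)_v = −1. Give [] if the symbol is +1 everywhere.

Mod squares: a ≡ -54834, b ≡ -2378. Check v ∈ {∞, 2, 3, 5, 7, 11, 13, 19, 23, 29, 37, 41}.
v=29: a=29^2·(≡7), b=29^3·(≡16) mod 29; (7|29)=+1, (16|29)=+1; (−1)^{2·3·14}·(+1)^3·(+1)^2 = +1.
v=19: a=19^1·(≡10), b=19^6·(≡17) mod 19; (10|19)=-1, (17|19)=+1; (−1)^{1·6·9}·(-1)^6·(+1)^1 = +1.
v=13: a=13^1·(≡2), b=13^2·(≡1) mod 13; (2|13)=-1, (1|13)=+1; (−1)^{1·2·6}·(-1)^2·(+1)^1 = +1.
v=5: a=5^2·(≡1), b=5^2·(≡3) mod 5; (1|5)=+1, (3|5)=-1; (−1)^{2·2·2}·(+1)^2·(-1)^2 = +1.
v=23: a=23^0·(≡14), b=23^-2·(≡20) mod 23; (14|23)=-1, (20|23)=-1; (−1)^{0·-2·11}·(-1)^-2·(-1)^0 = +1.
v=3: a=3^-3·(≡1), b=3^0·(≡1) mod 3; (1|3)=+1, (1|3)=+1; (−1)^{-3·0·1}·(+1)^0·(+1)^-3 = +1.
v=37: a=37^1·(≡18), b=37^2·(≡10) mod 37; (18|37)=-1, (10|37)=+1; (−1)^{1·2·18}·(-1)^2·(+1)^1 = +1.
v=∞: -54834 < 0 and -2378 < 0  ⇒  (a,b)_∞ = -1.
v=11: a=11^-2·(≡9), b=11^-4·(≡1) mod 11; (9|11)=+1, (1|11)=+1; (−1)^{-2·-4·5}·(+1)^-4·(+1)^-2 = +1.
v=2: v_2(a)=7, v_2(b)=5; units ≡ 7, 3 (mod 8); ε·ε+αω+βω = 1·1+7·1+5·0 ≡ 0  ⇒  (a,b)_2 = +1.
v=7: a=7^2·(≡2), b=7^4·(≡4) mod 7; (2|7)=+1, (4|7)=+1; (−1)^{2·4·3}·(+1)^4·(+1)^2 = +1.
v=41: a=41^2·(≡7), b=41^3·(≡12) mod 41; (7|41)=-1, (12|41)=-1; (−1)^{2·3·20}·(-1)^3·(-1)^2 = -1.
(-54834, -2378 / ℚ) ramifies at {41, ∞}: a division algebra.

[41, inf]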